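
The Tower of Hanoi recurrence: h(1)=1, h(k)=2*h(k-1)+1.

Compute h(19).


h(19) = 2 * h(18) + 1
h(18) = 2 * h(17) + 1
h(17) = 2 * h(16) + 1
h(16) = 2 * h(15) + 1
h(15) = 2 * h(14) + 1
h(14) = 2 * h(13) + 1
h(13) = 2 * h(12) + 1
h(12) = 2 * h(11) + 1
h(11) = 2 * h(10) + 1
h(10) = 2 * h(9) + 1
h(9) = 2 * h(8) + 1
h(8) = 2 * h(7) + 1
h(7) = 2 * h(6) + 1
h(6) = 2 * h(5) + 1
h(5) = 2 * h(4) + 1
h(4) = 2 * h(3) + 1
h(3) = 2 * h(2) + 1
h(2) = 2 * h(1) + 1
h(1) = 1  (base case)
h(2) = 2 * 1 + 1 = 3
h(3) = 2 * 3 + 1 = 7
h(4) = 2 * 7 + 1 = 15
h(5) = 2 * 15 + 1 = 31
h(6) = 2 * 31 + 1 = 63
h(7) = 2 * 63 + 1 = 127
h(8) = 2 * 127 + 1 = 255
h(9) = 2 * 255 + 1 = 511
h(10) = 2 * 511 + 1 = 1023
h(11) = 2 * 1023 + 1 = 2047
h(12) = 2 * 2047 + 1 = 4095
h(13) = 2 * 4095 + 1 = 8191
h(14) = 2 * 8191 + 1 = 16383
h(15) = 2 * 16383 + 1 = 32767
h(16) = 2 * 32767 + 1 = 65535
h(17) = 2 * 65535 + 1 = 131071
h(18) = 2 * 131071 + 1 = 262143
h(19) = 2 * 262143 + 1 = 524287

524287


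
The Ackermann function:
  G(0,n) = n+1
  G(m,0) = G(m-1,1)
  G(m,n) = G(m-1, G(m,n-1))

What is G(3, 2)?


G(3, 2) = G(2, G(3, 1))
  G(3, 1) = G(2, G(3, 0))
    G(3, 0) = G(2, 1)
      G(2, 1) = G(1, G(2, 0))
        G(2, 0) = G(1, 1)
          G(1, 1) = G(0, G(1, 0))
          G(1, 0) = G(0, 1)
          G(0, 1) = 2
            = G(0, 2)
          G(0, 2) = 3
        = G(1, 3)
        G(1, 3) = G(0, G(1, 2))
          G(1, 2) = G(0, G(1, 1))
          G(1, 1) = G(0, G(1, 0))
          G(1, 0) = G(0, 1)
          G(0, 1) = 2
            = G(0, 2)
          G(0, 2) = 3
            = G(0, 3)
          G(0, 3) = 4
          = G(0, 4)
          G(0, 4) = 5
    = G(2, 5)
    G(2, 5) = G(1, G(2, 4))
      G(2, 4) = G(1, G(2, 3))
... (trace truncated)
Result: G(3, 2) = 29

29


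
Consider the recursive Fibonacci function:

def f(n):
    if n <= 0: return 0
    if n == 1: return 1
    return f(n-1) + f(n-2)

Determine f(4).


Computing f(4) bottom-up:
f(0) = 0
f(1) = 1
f(2) = f(1) + f(0) = 1 + 0 = 1
f(3) = f(2) + f(1) = 1 + 1 = 2
f(4) = f(3) + f(2) = 2 + 1 = 3

3


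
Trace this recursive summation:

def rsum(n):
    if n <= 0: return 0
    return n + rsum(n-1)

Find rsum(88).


rsum(88)
= 88 + 87 + 86 + 85 + 84 + 83 + 82 + 81 + 80 + 79 + 78 + 77 + 76 + 75 + 74 + 73 + 72 + 71 + 70 + 69 + 68 + 67 + 66 + 65 + 64 + 63 + 62 + 61 + 60 + 59 + 58 + 57 + 56 + 55 + 54 + 53 + 52 + 51 + 50 + 49 + 48 + 47 + 46 + 45 + 44 + 43 + 42 + 41 + 40 + 39 + 38 + 37 + 36 + 35 + 34 + 33 + 32 + 31 + 30 + 29 + 28 + 27 + 26 + 25 + 24 + 23 + 22 + 21 + 20 + 19 + 18 + 17 + 16 + 15 + 14 + 13 + 12 + 11 + 10 + 9 + 8 + 7 + 6 + 5 + 4 + 3 + 2 + 1 + rsum(0)
= 88 + 87 + 86 + 85 + 84 + 83 + 82 + 81 + 80 + 79 + 78 + 77 + 76 + 75 + 74 + 73 + 72 + 71 + 70 + 69 + 68 + 67 + 66 + 65 + 64 + 63 + 62 + 61 + 60 + 59 + 58 + 57 + 56 + 55 + 54 + 53 + 52 + 51 + 50 + 49 + 48 + 47 + 46 + 45 + 44 + 43 + 42 + 41 + 40 + 39 + 38 + 37 + 36 + 35 + 34 + 33 + 32 + 31 + 30 + 29 + 28 + 27 + 26 + 25 + 24 + 23 + 22 + 21 + 20 + 19 + 18 + 17 + 16 + 15 + 14 + 13 + 12 + 11 + 10 + 9 + 8 + 7 + 6 + 5 + 4 + 3 + 2 + 1 + 0
= 3916

3916


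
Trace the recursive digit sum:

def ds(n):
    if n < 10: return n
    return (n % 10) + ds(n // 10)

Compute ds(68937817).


ds(68937817) = 7 + ds(6893781)
ds(6893781) = 1 + ds(689378)
ds(689378) = 8 + ds(68937)
ds(68937) = 7 + ds(6893)
ds(6893) = 3 + ds(689)
ds(689) = 9 + ds(68)
ds(68) = 8 + ds(6)
ds(6) = 6  (base case)
Total: 7 + 1 + 8 + 7 + 3 + 9 + 8 + 6 = 49

49


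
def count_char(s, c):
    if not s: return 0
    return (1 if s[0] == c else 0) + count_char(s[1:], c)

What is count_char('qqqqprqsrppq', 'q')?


s[0]='q' == 'q' -> 1
s[0]='q' == 'q' -> 1
s[0]='q' == 'q' -> 1
s[0]='q' == 'q' -> 1
s[0]='p' != 'q' -> 0
s[0]='r' != 'q' -> 0
s[0]='q' == 'q' -> 1
s[0]='s' != 'q' -> 0
s[0]='r' != 'q' -> 0
s[0]='p' != 'q' -> 0
s[0]='p' != 'q' -> 0
s[0]='q' == 'q' -> 1
Sum: 1 + 1 + 1 + 1 + 0 + 0 + 1 + 0 + 0 + 0 + 0 + 1 = 6

6


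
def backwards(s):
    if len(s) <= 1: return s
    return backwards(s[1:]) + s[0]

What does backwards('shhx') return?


backwards('shhx') = backwards('hhx') + 's'
backwards('hhx') = backwards('hx') + 'h'
backwards('hx') = backwards('x') + 'h'
backwards('x') = 'x'  (base case)
Concatenating: 'x' + 'h' + 'h' + 's' = 'xhhs'

xhhs


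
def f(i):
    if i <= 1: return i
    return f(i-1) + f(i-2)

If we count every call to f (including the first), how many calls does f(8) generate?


Let C(n) = total calls for f(n)
C(0) = 1, C(1) = 1
C(2) = 1 + C(1) + C(0) = 1 + 1 + 1 = 3
C(3) = 1 + C(2) + C(1) = 1 + 3 + 1 = 5
C(4) = 1 + C(3) + C(2) = 1 + 5 + 3 = 9
C(5) = 1 + C(4) + C(3) = 1 + 9 + 5 = 15
C(6) = 1 + C(5) + C(4) = 1 + 15 + 9 = 25
C(7) = 1 + C(6) + C(5) = 1 + 25 + 15 = 41
C(8) = 1 + C(7) + C(6) = 1 + 41 + 25 = 67

67


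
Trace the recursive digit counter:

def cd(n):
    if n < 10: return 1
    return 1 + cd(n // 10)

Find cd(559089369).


cd(559089369) = 1 + cd(55908936)
cd(55908936) = 1 + cd(5590893)
cd(5590893) = 1 + cd(559089)
cd(559089) = 1 + cd(55908)
cd(55908) = 1 + cd(5590)
cd(5590) = 1 + cd(559)
cd(559) = 1 + cd(55)
cd(55) = 1 + cd(5)
cd(5) = 1  (base case: 5 < 10)
Unwinding: 1 + 1 + 1 + 1 + 1 + 1 + 1 + 1 + 1 = 9

9


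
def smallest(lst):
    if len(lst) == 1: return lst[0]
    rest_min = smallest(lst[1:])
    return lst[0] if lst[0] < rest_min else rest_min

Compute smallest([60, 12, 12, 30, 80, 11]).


smallest([60, 12, 12, 30, 80, 11]): compare 60 with smallest([12, 12, 30, 80, 11])
smallest([12, 12, 30, 80, 11]): compare 12 with smallest([12, 30, 80, 11])
smallest([12, 30, 80, 11]): compare 12 with smallest([30, 80, 11])
smallest([30, 80, 11]): compare 30 with smallest([80, 11])
smallest([80, 11]): compare 80 with smallest([11])
smallest([11]) = 11  (base case)
Compare 80 with 11 -> 11
Compare 30 with 11 -> 11
Compare 12 with 11 -> 11
Compare 12 with 11 -> 11
Compare 60 with 11 -> 11

11


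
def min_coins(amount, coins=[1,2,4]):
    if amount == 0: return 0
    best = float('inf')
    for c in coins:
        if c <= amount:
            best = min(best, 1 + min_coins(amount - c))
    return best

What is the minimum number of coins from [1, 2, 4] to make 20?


Building up with DP:
min_coins(0) = 0
min_coins(1) = min(1+min_coins(0)=1+0=1) = 1
min_coins(2) = min(1+min_coins(1)=1+1=2, 1+min_coins(0)=1+0=1) = 1
min_coins(3) = min(1+min_coins(2)=1+1=2, 1+min_coins(1)=1+1=2) = 2
min_coins(4) = min(1+min_coins(3)=1+2=3, 1+min_coins(2)=1+1=2, 1+min_coins(0)=1+0=1) = 1
min_coins(5) = min(1+min_coins(4)=1+1=2, 1+min_coins(3)=1+2=3, 1+min_coins(1)=1+1=2) = 2
min_coins(6) = min(1+min_coins(5)=1+2=3, 1+min_coins(4)=1+1=2, 1+min_coins(2)=1+1=2) = 2
min_coins(7) = min(1+min_coins(6)=1+2=3, 1+min_coins(5)=1+2=3, 1+min_coins(3)=1+2=3) = 3
min_coins(8) = min(1+min_coins(7)=1+3=4, 1+min_coins(6)=1+2=3, 1+min_coins(4)=1+1=2) = 2
min_coins(9) = min(1+min_coins(8)=1+2=3, 1+min_coins(7)=1+3=4, 1+min_coins(5)=1+2=3) = 3
min_coins(10) = min(1+min_coins(9)=1+3=4, 1+min_coins(8)=1+2=3, 1+min_coins(6)=1+2=3) = 3
min_coins(11) = min(1+min_coins(10)=1+3=4, 1+min_coins(9)=1+3=4, 1+min_coins(7)=1+3=4) = 4
min_coins(12) = min(1+min_coins(11)=1+4=5, 1+min_coins(10)=1+3=4, 1+min_coins(8)=1+2=3) = 3
min_coins(13) = min(1+min_coins(12)=1+3=4, 1+min_coins(11)=1+4=5, 1+min_coins(9)=1+3=4) = 4
min_coins(14) = min(1+min_coins(13)=1+4=5, 1+min_coins(12)=1+3=4, 1+min_coins(10)=1+3=4) = 4
min_coins(15) = min(1+min_coins(14)=1+4=5, 1+min_coins(13)=1+4=5, 1+min_coins(11)=1+4=5) = 5
min_coins(16) = min(1+min_coins(15)=1+5=6, 1+min_coins(14)=1+4=5, 1+min_coins(12)=1+3=4) = 4
min_coins(17) = min(1+min_coins(16)=1+4=5, 1+min_coins(15)=1+5=6, 1+min_coins(13)=1+4=5) = 5
min_coins(18) = min(1+min_coins(17)=1+5=6, 1+min_coins(16)=1+4=5, 1+min_coins(14)=1+4=5) = 5
min_coins(19) = min(1+min_coins(18)=1+5=6, 1+min_coins(17)=1+5=6, 1+min_coins(15)=1+5=6) = 6
min_coins(20) = min(1+min_coins(19)=1+6=7, 1+min_coins(18)=1+5=6, 1+min_coins(16)=1+4=5) = 5

5


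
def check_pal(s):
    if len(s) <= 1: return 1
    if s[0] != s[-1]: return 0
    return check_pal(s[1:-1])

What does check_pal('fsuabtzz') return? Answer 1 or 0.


check_pal('fsuabtzz'): s[0]='f' != s[-1]='z' -> return 0
Result: 0 (not a palindrome)

0


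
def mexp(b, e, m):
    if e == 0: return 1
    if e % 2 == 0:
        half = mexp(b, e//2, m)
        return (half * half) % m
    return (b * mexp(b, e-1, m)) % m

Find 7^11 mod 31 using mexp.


mexp(7, 11, 31): e is odd, compute mexp(7, 10, 31)
  mexp(7, 10, 31): e is even, compute mexp(7, 5, 31)
    mexp(7, 5, 31): e is odd, compute mexp(7, 4, 31)
      mexp(7, 4, 31): e is even, compute mexp(7, 2, 31)
        mexp(7, 2, 31): e is even, compute mexp(7, 1, 31)
          mexp(7, 1, 31): e is odd, compute mexp(7, 0, 31)
          mexp(7, 0, 31) = 1
          (7 * 1) % 31 = 7
        half=7, (7*7) % 31 = 18
      half=18, (18*18) % 31 = 14
    (7 * 14) % 31 = 5
  half=5, (5*5) % 31 = 25
(7 * 25) % 31 = 20

20


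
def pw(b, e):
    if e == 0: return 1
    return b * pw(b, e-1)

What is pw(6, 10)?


pw(6, 10)
= 6 * pw(6, 9)
= 6 * 6 * pw(6, 8)
= 6 * 6 * 6 * pw(6, 7)
= 6 * 6 * 6 * 6 * pw(6, 6)
= 6 * 6 * 6 * 6 * 6 * pw(6, 5)
= 6 * 6 * 6 * 6 * 6 * 6 * pw(6, 4)
= 6 * 6 * 6 * 6 * 6 * 6 * 6 * pw(6, 3)
= 6 * 6 * 6 * 6 * 6 * 6 * 6 * 6 * pw(6, 2)
= 6 * 6 * 6 * 6 * 6 * 6 * 6 * 6 * 6 * pw(6, 1)
= 6 * 6 * 6 * 6 * 6 * 6 * 6 * 6 * 6 * 6 * pw(6, 0)
= 6 * 6 * 6 * 6 * 6 * 6 * 6 * 6 * 6 * 6 * 1
= 60466176

60466176


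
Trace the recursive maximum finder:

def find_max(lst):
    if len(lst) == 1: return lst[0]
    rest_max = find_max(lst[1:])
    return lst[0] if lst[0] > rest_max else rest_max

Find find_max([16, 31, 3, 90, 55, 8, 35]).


find_max([16, 31, 3, 90, 55, 8, 35]): compare 16 with find_max([31, 3, 90, 55, 8, 35])
find_max([31, 3, 90, 55, 8, 35]): compare 31 with find_max([3, 90, 55, 8, 35])
find_max([3, 90, 55, 8, 35]): compare 3 with find_max([90, 55, 8, 35])
find_max([90, 55, 8, 35]): compare 90 with find_max([55, 8, 35])
find_max([55, 8, 35]): compare 55 with find_max([8, 35])
find_max([8, 35]): compare 8 with find_max([35])
find_max([35]) = 35  (base case)
Compare 8 with 35 -> 35
Compare 55 with 35 -> 55
Compare 90 with 55 -> 90
Compare 3 with 90 -> 90
Compare 31 with 90 -> 90
Compare 16 with 90 -> 90

90


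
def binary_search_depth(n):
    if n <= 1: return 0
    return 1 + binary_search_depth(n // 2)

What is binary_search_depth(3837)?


3837 / 2 = 1918
1918 / 2 = 959
959 / 2 = 479
479 / 2 = 239
239 / 2 = 119
119 / 2 = 59
59 / 2 = 29
29 / 2 = 14
14 / 2 = 7
7 / 2 = 3
3 / 2 = 1
Reached 1 after 11 halvings

11


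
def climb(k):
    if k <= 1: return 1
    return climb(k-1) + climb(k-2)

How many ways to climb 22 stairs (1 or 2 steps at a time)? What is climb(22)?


Building up from base cases:
climb(0) = 1
climb(1) = 1
climb(2) = climb(1) + climb(0) = 1 + 1 = 2
climb(3) = climb(2) + climb(1) = 2 + 1 = 3
climb(4) = climb(3) + climb(2) = 3 + 2 = 5
climb(5) = climb(4) + climb(3) = 5 + 3 = 8
climb(6) = climb(5) + climb(4) = 8 + 5 = 13
climb(7) = climb(6) + climb(5) = 13 + 8 = 21
climb(8) = climb(7) + climb(6) = 21 + 13 = 34
climb(9) = climb(8) + climb(7) = 34 + 21 = 55
climb(10) = climb(9) + climb(8) = 55 + 34 = 89
climb(11) = climb(10) + climb(9) = 89 + 55 = 144
climb(12) = climb(11) + climb(10) = 144 + 89 = 233
climb(13) = climb(12) + climb(11) = 233 + 144 = 377
climb(14) = climb(13) + climb(12) = 377 + 233 = 610
climb(15) = climb(14) + climb(13) = 610 + 377 = 987
climb(16) = climb(15) + climb(14) = 987 + 610 = 1597
climb(17) = climb(16) + climb(15) = 1597 + 987 = 2584
climb(18) = climb(17) + climb(16) = 2584 + 1597 = 4181
climb(19) = climb(18) + climb(17) = 4181 + 2584 = 6765
climb(20) = climb(19) + climb(18) = 6765 + 4181 = 10946
climb(21) = climb(20) + climb(19) = 10946 + 6765 = 17711
climb(22) = climb(21) + climb(20) = 17711 + 10946 = 28657

28657


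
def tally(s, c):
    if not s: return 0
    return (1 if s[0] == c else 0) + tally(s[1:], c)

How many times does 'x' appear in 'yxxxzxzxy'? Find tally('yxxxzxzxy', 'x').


s[0]='y' != 'x' -> 0
s[0]='x' == 'x' -> 1
s[0]='x' == 'x' -> 1
s[0]='x' == 'x' -> 1
s[0]='z' != 'x' -> 0
s[0]='x' == 'x' -> 1
s[0]='z' != 'x' -> 0
s[0]='x' == 'x' -> 1
s[0]='y' != 'x' -> 0
Sum: 0 + 1 + 1 + 1 + 0 + 1 + 0 + 1 + 0 = 5

5


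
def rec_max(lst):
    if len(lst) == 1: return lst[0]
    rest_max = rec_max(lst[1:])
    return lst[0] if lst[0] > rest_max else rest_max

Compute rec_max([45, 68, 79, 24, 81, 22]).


rec_max([45, 68, 79, 24, 81, 22]): compare 45 with rec_max([68, 79, 24, 81, 22])
rec_max([68, 79, 24, 81, 22]): compare 68 with rec_max([79, 24, 81, 22])
rec_max([79, 24, 81, 22]): compare 79 with rec_max([24, 81, 22])
rec_max([24, 81, 22]): compare 24 with rec_max([81, 22])
rec_max([81, 22]): compare 81 with rec_max([22])
rec_max([22]) = 22  (base case)
Compare 81 with 22 -> 81
Compare 24 with 81 -> 81
Compare 79 with 81 -> 81
Compare 68 with 81 -> 81
Compare 45 with 81 -> 81

81


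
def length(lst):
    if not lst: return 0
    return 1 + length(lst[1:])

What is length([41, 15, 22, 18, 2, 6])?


length([41, 15, 22, 18, 2, 6]) = 1 + length([15, 22, 18, 2, 6])
length([15, 22, 18, 2, 6]) = 1 + length([22, 18, 2, 6])
length([22, 18, 2, 6]) = 1 + length([18, 2, 6])
length([18, 2, 6]) = 1 + length([2, 6])
length([2, 6]) = 1 + length([6])
length([6]) = 1 + length([])
length([]) = 0  (base case)
Unwinding: 1 + 1 + 1 + 1 + 1 + 1 + 0 = 6

6


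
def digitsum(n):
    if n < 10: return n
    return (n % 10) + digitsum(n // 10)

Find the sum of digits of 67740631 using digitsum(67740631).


digitsum(67740631) = 1 + digitsum(6774063)
digitsum(6774063) = 3 + digitsum(677406)
digitsum(677406) = 6 + digitsum(67740)
digitsum(67740) = 0 + digitsum(6774)
digitsum(6774) = 4 + digitsum(677)
digitsum(677) = 7 + digitsum(67)
digitsum(67) = 7 + digitsum(6)
digitsum(6) = 6  (base case)
Total: 1 + 3 + 6 + 0 + 4 + 7 + 7 + 6 = 34

34


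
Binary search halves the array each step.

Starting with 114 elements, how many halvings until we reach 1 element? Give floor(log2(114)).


114 / 2 = 57
57 / 2 = 28
28 / 2 = 14
14 / 2 = 7
7 / 2 = 3
3 / 2 = 1
Reached 1 after 6 halvings

6


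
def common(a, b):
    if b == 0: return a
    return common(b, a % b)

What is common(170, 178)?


common(170, 178) = common(178, 170)
common(178, 170) = common(170, 8)
common(170, 8) = common(8, 2)
common(8, 2) = common(2, 0)
common(2, 0) = 2  (base case)

2


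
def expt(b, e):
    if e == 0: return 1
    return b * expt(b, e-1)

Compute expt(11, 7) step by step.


expt(11, 7)
= 11 * expt(11, 6)
= 11 * 11 * expt(11, 5)
= 11 * 11 * 11 * expt(11, 4)
= 11 * 11 * 11 * 11 * expt(11, 3)
= 11 * 11 * 11 * 11 * 11 * expt(11, 2)
= 11 * 11 * 11 * 11 * 11 * 11 * expt(11, 1)
= 11 * 11 * 11 * 11 * 11 * 11 * 11 * expt(11, 0)
= 11 * 11 * 11 * 11 * 11 * 11 * 11 * 1
= 19487171

19487171


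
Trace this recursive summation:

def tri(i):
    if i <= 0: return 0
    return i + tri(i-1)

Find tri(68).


tri(68)
= 68 + 67 + 66 + 65 + 64 + 63 + 62 + 61 + 60 + 59 + 58 + 57 + 56 + 55 + 54 + 53 + 52 + 51 + 50 + 49 + 48 + 47 + 46 + 45 + 44 + 43 + 42 + 41 + 40 + 39 + 38 + 37 + 36 + 35 + 34 + 33 + 32 + 31 + 30 + 29 + 28 + 27 + 26 + 25 + 24 + 23 + 22 + 21 + 20 + 19 + 18 + 17 + 16 + 15 + 14 + 13 + 12 + 11 + 10 + 9 + 8 + 7 + 6 + 5 + 4 + 3 + 2 + 1 + tri(0)
= 68 + 67 + 66 + 65 + 64 + 63 + 62 + 61 + 60 + 59 + 58 + 57 + 56 + 55 + 54 + 53 + 52 + 51 + 50 + 49 + 48 + 47 + 46 + 45 + 44 + 43 + 42 + 41 + 40 + 39 + 38 + 37 + 36 + 35 + 34 + 33 + 32 + 31 + 30 + 29 + 28 + 27 + 26 + 25 + 24 + 23 + 22 + 21 + 20 + 19 + 18 + 17 + 16 + 15 + 14 + 13 + 12 + 11 + 10 + 9 + 8 + 7 + 6 + 5 + 4 + 3 + 2 + 1 + 0
= 2346

2346


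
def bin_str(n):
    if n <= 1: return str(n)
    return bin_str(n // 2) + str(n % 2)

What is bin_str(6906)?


bin_str(6906) = bin_str(3453) + '0'
bin_str(3453) = bin_str(1726) + '1'
bin_str(1726) = bin_str(863) + '0'
bin_str(863) = bin_str(431) + '1'
bin_str(431) = bin_str(215) + '1'
bin_str(215) = bin_str(107) + '1'
bin_str(107) = bin_str(53) + '1'
bin_str(53) = bin_str(26) + '1'
bin_str(26) = bin_str(13) + '0'
bin_str(13) = bin_str(6) + '1'
bin_str(6) = bin_str(3) + '0'
bin_str(3) = bin_str(1) + '1'
bin_str(1) = '1'  (base case)
Concatenating: '1' + '1' + '0' + '1' + '0' + '1' + '1' + '1' + '1' + '1' + '0' + '1' + '0' = '1101011111010'

1101011111010


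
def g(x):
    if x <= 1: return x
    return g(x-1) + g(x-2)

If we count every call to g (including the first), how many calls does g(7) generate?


Let C(n) = total calls for g(n)
C(0) = 1, C(1) = 1
C(2) = 1 + C(1) + C(0) = 1 + 1 + 1 = 3
C(3) = 1 + C(2) + C(1) = 1 + 3 + 1 = 5
C(4) = 1 + C(3) + C(2) = 1 + 5 + 3 = 9
C(5) = 1 + C(4) + C(3) = 1 + 9 + 5 = 15
C(6) = 1 + C(5) + C(4) = 1 + 15 + 9 = 25
C(7) = 1 + C(6) + C(5) = 1 + 25 + 15 = 41

41


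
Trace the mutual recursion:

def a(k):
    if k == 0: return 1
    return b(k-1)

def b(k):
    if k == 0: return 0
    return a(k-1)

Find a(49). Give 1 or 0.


a(49) = b(48)
b(48) = a(47)
a(47) = b(46)
b(46) = a(45)
a(45) = b(44)
b(44) = a(43)
a(43) = b(42)
b(42) = a(41)
a(41) = b(40)
b(40) = a(39)
a(39) = b(38)
b(38) = a(37)
a(37) = b(36)
b(36) = a(35)
a(35) = b(34)
b(34) = a(33)
a(33) = b(32)
b(32) = a(31)
a(31) = b(30)
b(30) = a(29)
a(29) = b(28)
b(28) = a(27)
a(27) = b(26)
b(26) = a(25)
a(25) = b(24)
b(24) = a(23)
a(23) = b(22)
b(22) = a(21)
a(21) = b(20)
b(20) = a(19)
a(19) = b(18)
b(18) = a(17)
a(17) = b(16)
b(16) = a(15)
a(15) = b(14)
b(14) = a(13)
a(13) = b(12)
b(12) = a(11)
a(11) = b(10)
b(10) = a(9)
a(9) = b(8)
b(8) = a(7)
a(7) = b(6)
b(6) = a(5)
a(5) = b(4)
b(4) = a(3)
a(3) = b(2)
b(2) = a(1)
a(1) = b(0)
b(0) = 0  (base case)
Result: 0

0


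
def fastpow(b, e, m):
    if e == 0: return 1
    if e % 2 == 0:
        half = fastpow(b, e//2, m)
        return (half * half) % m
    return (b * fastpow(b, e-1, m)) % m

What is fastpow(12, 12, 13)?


fastpow(12, 12, 13): e is even, compute fastpow(12, 6, 13)
  fastpow(12, 6, 13): e is even, compute fastpow(12, 3, 13)
    fastpow(12, 3, 13): e is odd, compute fastpow(12, 2, 13)
      fastpow(12, 2, 13): e is even, compute fastpow(12, 1, 13)
        fastpow(12, 1, 13): e is odd, compute fastpow(12, 0, 13)
          fastpow(12, 0, 13) = 1
        (12 * 1) % 13 = 12
      half=12, (12*12) % 13 = 1
    (12 * 1) % 13 = 12
  half=12, (12*12) % 13 = 1
half=1, (1*1) % 13 = 1

1


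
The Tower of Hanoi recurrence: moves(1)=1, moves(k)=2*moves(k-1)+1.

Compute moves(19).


moves(19) = 2 * moves(18) + 1
moves(18) = 2 * moves(17) + 1
moves(17) = 2 * moves(16) + 1
moves(16) = 2 * moves(15) + 1
moves(15) = 2 * moves(14) + 1
moves(14) = 2 * moves(13) + 1
moves(13) = 2 * moves(12) + 1
moves(12) = 2 * moves(11) + 1
moves(11) = 2 * moves(10) + 1
moves(10) = 2 * moves(9) + 1
moves(9) = 2 * moves(8) + 1
moves(8) = 2 * moves(7) + 1
moves(7) = 2 * moves(6) + 1
moves(6) = 2 * moves(5) + 1
moves(5) = 2 * moves(4) + 1
moves(4) = 2 * moves(3) + 1
moves(3) = 2 * moves(2) + 1
moves(2) = 2 * moves(1) + 1
moves(1) = 1  (base case)
moves(2) = 2 * 1 + 1 = 3
moves(3) = 2 * 3 + 1 = 7
moves(4) = 2 * 7 + 1 = 15
moves(5) = 2 * 15 + 1 = 31
moves(6) = 2 * 31 + 1 = 63
moves(7) = 2 * 63 + 1 = 127
moves(8) = 2 * 127 + 1 = 255
moves(9) = 2 * 255 + 1 = 511
moves(10) = 2 * 511 + 1 = 1023
moves(11) = 2 * 1023 + 1 = 2047
moves(12) = 2 * 2047 + 1 = 4095
moves(13) = 2 * 4095 + 1 = 8191
moves(14) = 2 * 8191 + 1 = 16383
moves(15) = 2 * 16383 + 1 = 32767
moves(16) = 2 * 32767 + 1 = 65535
moves(17) = 2 * 65535 + 1 = 131071
moves(18) = 2 * 131071 + 1 = 262143
moves(19) = 2 * 262143 + 1 = 524287

524287


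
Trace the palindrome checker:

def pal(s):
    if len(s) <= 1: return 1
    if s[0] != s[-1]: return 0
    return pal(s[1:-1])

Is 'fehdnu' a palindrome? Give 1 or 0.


pal('fehdnu'): s[0]='f' != s[-1]='u' -> return 0
Result: 0 (not a palindrome)

0


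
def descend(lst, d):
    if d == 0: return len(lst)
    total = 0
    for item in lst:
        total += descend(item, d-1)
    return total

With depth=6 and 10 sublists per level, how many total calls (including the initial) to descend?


At depth 0 (root): 1 call
At depth 1: each of 1 parents calls descend on 10 children = 10 calls
At depth 2: each of 10 parents calls descend on 10 children = 100 calls
At depth 3: each of 100 parents calls descend on 10 children = 1000 calls
At depth 4: each of 1000 parents calls descend on 10 children = 10000 calls
At depth 5: each of 10000 parents calls descend on 10 children = 100000 calls
At depth 6: each of 100000 parents calls descend on 10 children = 1000000 calls
Total: 1 + 10 + 100 + 1000 + 10000 + 100000 + 1000000 = 1111111

1111111


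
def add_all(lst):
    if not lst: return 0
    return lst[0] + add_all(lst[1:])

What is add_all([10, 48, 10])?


add_all([10, 48, 10]) = 10 + add_all([48, 10])
add_all([48, 10]) = 48 + add_all([10])
add_all([10]) = 10 + add_all([])
add_all([]) = 0  (base case)
Total: 10 + 48 + 10 + 0 = 68

68


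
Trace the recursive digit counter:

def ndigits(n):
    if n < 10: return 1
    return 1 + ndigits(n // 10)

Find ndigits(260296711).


ndigits(260296711) = 1 + ndigits(26029671)
ndigits(26029671) = 1 + ndigits(2602967)
ndigits(2602967) = 1 + ndigits(260296)
ndigits(260296) = 1 + ndigits(26029)
ndigits(26029) = 1 + ndigits(2602)
ndigits(2602) = 1 + ndigits(260)
ndigits(260) = 1 + ndigits(26)
ndigits(26) = 1 + ndigits(2)
ndigits(2) = 1  (base case: 2 < 10)
Unwinding: 1 + 1 + 1 + 1 + 1 + 1 + 1 + 1 + 1 = 9

9


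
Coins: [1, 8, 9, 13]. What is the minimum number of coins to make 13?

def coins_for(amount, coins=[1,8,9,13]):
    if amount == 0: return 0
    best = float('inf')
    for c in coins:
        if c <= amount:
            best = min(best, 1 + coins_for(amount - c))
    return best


Building up with DP:
coins_for(0) = 0
coins_for(1) = min(1+coins_for(0)=1+0=1) = 1
coins_for(2) = min(1+coins_for(1)=1+1=2) = 2
coins_for(3) = min(1+coins_for(2)=1+2=3) = 3
coins_for(4) = min(1+coins_for(3)=1+3=4) = 4
coins_for(5) = min(1+coins_for(4)=1+4=5) = 5
coins_for(6) = min(1+coins_for(5)=1+5=6) = 6
coins_for(7) = min(1+coins_for(6)=1+6=7) = 7
coins_for(8) = min(1+coins_for(7)=1+7=8, 1+coins_for(0)=1+0=1) = 1
coins_for(9) = min(1+coins_for(8)=1+1=2, 1+coins_for(1)=1+1=2, 1+coins_for(0)=1+0=1) = 1
coins_for(10) = min(1+coins_for(9)=1+1=2, 1+coins_for(2)=1+2=3, 1+coins_for(1)=1+1=2) = 2
coins_for(11) = min(1+coins_for(10)=1+2=3, 1+coins_for(3)=1+3=4, 1+coins_for(2)=1+2=3) = 3
coins_for(12) = min(1+coins_for(11)=1+3=4, 1+coins_for(4)=1+4=5, 1+coins_for(3)=1+3=4) = 4
coins_for(13) = min(1+coins_for(12)=1+4=5, 1+coins_for(5)=1+5=6, 1+coins_for(4)=1+4=5, 1+coins_for(0)=1+0=1) = 1

1


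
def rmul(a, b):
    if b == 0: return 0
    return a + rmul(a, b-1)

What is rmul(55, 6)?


rmul(55, 6) = 55 + rmul(55, 5)
rmul(55, 5) = 55 + rmul(55, 4)
rmul(55, 4) = 55 + rmul(55, 3)
rmul(55, 3) = 55 + rmul(55, 2)
rmul(55, 2) = 55 + rmul(55, 1)
rmul(55, 1) = 55 + rmul(55, 0)
rmul(55, 0) = 0  (base case)
Total: 55 + 55 + 55 + 55 + 55 + 55 + 0 = 330

330


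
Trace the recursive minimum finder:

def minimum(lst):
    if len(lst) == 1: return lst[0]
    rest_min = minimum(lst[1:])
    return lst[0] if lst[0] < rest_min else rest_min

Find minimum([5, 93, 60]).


minimum([5, 93, 60]): compare 5 with minimum([93, 60])
minimum([93, 60]): compare 93 with minimum([60])
minimum([60]) = 60  (base case)
Compare 93 with 60 -> 60
Compare 5 with 60 -> 5

5


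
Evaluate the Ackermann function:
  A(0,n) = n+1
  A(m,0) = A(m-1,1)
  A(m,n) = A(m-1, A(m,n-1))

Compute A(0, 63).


A(0, 63) = 64
Result: A(0, 63) = 64

64


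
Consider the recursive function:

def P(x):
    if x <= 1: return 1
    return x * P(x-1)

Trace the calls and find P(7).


P(7)
= 7 * P(6)
= 7 * 6 * P(5)
= 7 * 6 * 5 * P(4)
= 7 * 6 * 5 * 4 * P(3)
= 7 * 6 * 5 * 4 * 3 * P(2)
= 7 * 6 * 5 * 4 * 3 * 2 * P(1)
= 7 * 6 * 5 * 4 * 3 * 2 * 1
= 5040

5040


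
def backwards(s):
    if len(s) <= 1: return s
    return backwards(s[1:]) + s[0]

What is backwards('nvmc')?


backwards('nvmc') = backwards('vmc') + 'n'
backwards('vmc') = backwards('mc') + 'v'
backwards('mc') = backwards('c') + 'm'
backwards('c') = 'c'  (base case)
Concatenating: 'c' + 'm' + 'v' + 'n' = 'cmvn'

cmvn


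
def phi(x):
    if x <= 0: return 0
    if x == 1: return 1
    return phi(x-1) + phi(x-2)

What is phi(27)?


Computing phi(27) bottom-up:
phi(0) = 0
phi(1) = 1
phi(2) = phi(1) + phi(0) = 1 + 0 = 1
phi(3) = phi(2) + phi(1) = 1 + 1 = 2
phi(4) = phi(3) + phi(2) = 2 + 1 = 3
phi(5) = phi(4) + phi(3) = 3 + 2 = 5
phi(6) = phi(5) + phi(4) = 5 + 3 = 8
phi(7) = phi(6) + phi(5) = 8 + 5 = 13
phi(8) = phi(7) + phi(6) = 13 + 8 = 21
phi(9) = phi(8) + phi(7) = 21 + 13 = 34
phi(10) = phi(9) + phi(8) = 34 + 21 = 55
phi(11) = phi(10) + phi(9) = 55 + 34 = 89
phi(12) = phi(11) + phi(10) = 89 + 55 = 144
phi(13) = phi(12) + phi(11) = 144 + 89 = 233
phi(14) = phi(13) + phi(12) = 233 + 144 = 377
phi(15) = phi(14) + phi(13) = 377 + 233 = 610
phi(16) = phi(15) + phi(14) = 610 + 377 = 987
phi(17) = phi(16) + phi(15) = 987 + 610 = 1597
phi(18) = phi(17) + phi(16) = 1597 + 987 = 2584
phi(19) = phi(18) + phi(17) = 2584 + 1597 = 4181
phi(20) = phi(19) + phi(18) = 4181 + 2584 = 6765
phi(21) = phi(20) + phi(19) = 6765 + 4181 = 10946
phi(22) = phi(21) + phi(20) = 10946 + 6765 = 17711
phi(23) = phi(22) + phi(21) = 17711 + 10946 = 28657
phi(24) = phi(23) + phi(22) = 28657 + 17711 = 46368
phi(25) = phi(24) + phi(23) = 46368 + 28657 = 75025
phi(26) = phi(25) + phi(24) = 75025 + 46368 = 121393
phi(27) = phi(26) + phi(25) = 121393 + 75025 = 196418

196418


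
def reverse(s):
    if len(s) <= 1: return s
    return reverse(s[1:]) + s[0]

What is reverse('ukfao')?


reverse('ukfao') = reverse('kfao') + 'u'
reverse('kfao') = reverse('fao') + 'k'
reverse('fao') = reverse('ao') + 'f'
reverse('ao') = reverse('o') + 'a'
reverse('o') = 'o'  (base case)
Concatenating: 'o' + 'a' + 'f' + 'k' + 'u' = 'oafku'

oafku


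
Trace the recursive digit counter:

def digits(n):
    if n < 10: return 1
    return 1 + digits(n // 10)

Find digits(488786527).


digits(488786527) = 1 + digits(48878652)
digits(48878652) = 1 + digits(4887865)
digits(4887865) = 1 + digits(488786)
digits(488786) = 1 + digits(48878)
digits(48878) = 1 + digits(4887)
digits(4887) = 1 + digits(488)
digits(488) = 1 + digits(48)
digits(48) = 1 + digits(4)
digits(4) = 1  (base case: 4 < 10)
Unwinding: 1 + 1 + 1 + 1 + 1 + 1 + 1 + 1 + 1 = 9

9


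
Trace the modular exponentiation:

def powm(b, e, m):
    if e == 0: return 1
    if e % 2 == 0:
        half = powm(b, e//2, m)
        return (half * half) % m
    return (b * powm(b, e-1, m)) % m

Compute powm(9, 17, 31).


powm(9, 17, 31): e is odd, compute powm(9, 16, 31)
  powm(9, 16, 31): e is even, compute powm(9, 8, 31)
    powm(9, 8, 31): e is even, compute powm(9, 4, 31)
      powm(9, 4, 31): e is even, compute powm(9, 2, 31)
        powm(9, 2, 31): e is even, compute powm(9, 1, 31)
          powm(9, 1, 31): e is odd, compute powm(9, 0, 31)
          powm(9, 0, 31) = 1
          (9 * 1) % 31 = 9
        half=9, (9*9) % 31 = 19
      half=19, (19*19) % 31 = 20
    half=20, (20*20) % 31 = 28
  half=28, (28*28) % 31 = 9
(9 * 9) % 31 = 19

19


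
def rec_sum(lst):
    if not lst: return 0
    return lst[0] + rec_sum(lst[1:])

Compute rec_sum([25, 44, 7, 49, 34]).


rec_sum([25, 44, 7, 49, 34]) = 25 + rec_sum([44, 7, 49, 34])
rec_sum([44, 7, 49, 34]) = 44 + rec_sum([7, 49, 34])
rec_sum([7, 49, 34]) = 7 + rec_sum([49, 34])
rec_sum([49, 34]) = 49 + rec_sum([34])
rec_sum([34]) = 34 + rec_sum([])
rec_sum([]) = 0  (base case)
Total: 25 + 44 + 7 + 49 + 34 + 0 = 159

159


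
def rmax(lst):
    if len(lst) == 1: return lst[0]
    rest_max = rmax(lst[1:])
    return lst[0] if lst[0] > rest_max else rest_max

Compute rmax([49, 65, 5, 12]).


rmax([49, 65, 5, 12]): compare 49 with rmax([65, 5, 12])
rmax([65, 5, 12]): compare 65 with rmax([5, 12])
rmax([5, 12]): compare 5 with rmax([12])
rmax([12]) = 12  (base case)
Compare 5 with 12 -> 12
Compare 65 with 12 -> 65
Compare 49 with 65 -> 65

65


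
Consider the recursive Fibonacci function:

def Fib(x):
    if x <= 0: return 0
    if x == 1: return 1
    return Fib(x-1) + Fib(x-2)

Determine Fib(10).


Computing Fib(10) bottom-up:
Fib(0) = 0
Fib(1) = 1
Fib(2) = Fib(1) + Fib(0) = 1 + 0 = 1
Fib(3) = Fib(2) + Fib(1) = 1 + 1 = 2
Fib(4) = Fib(3) + Fib(2) = 2 + 1 = 3
Fib(5) = Fib(4) + Fib(3) = 3 + 2 = 5
Fib(6) = Fib(5) + Fib(4) = 5 + 3 = 8
Fib(7) = Fib(6) + Fib(5) = 8 + 5 = 13
Fib(8) = Fib(7) + Fib(6) = 13 + 8 = 21
Fib(9) = Fib(8) + Fib(7) = 21 + 13 = 34
Fib(10) = Fib(9) + Fib(8) = 34 + 21 = 55

55


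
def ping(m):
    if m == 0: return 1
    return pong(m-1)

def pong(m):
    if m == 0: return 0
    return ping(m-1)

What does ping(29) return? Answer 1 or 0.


ping(29) = pong(28)
pong(28) = ping(27)
ping(27) = pong(26)
pong(26) = ping(25)
ping(25) = pong(24)
pong(24) = ping(23)
ping(23) = pong(22)
pong(22) = ping(21)
ping(21) = pong(20)
pong(20) = ping(19)
ping(19) = pong(18)
pong(18) = ping(17)
ping(17) = pong(16)
pong(16) = ping(15)
ping(15) = pong(14)
pong(14) = ping(13)
ping(13) = pong(12)
pong(12) = ping(11)
ping(11) = pong(10)
pong(10) = ping(9)
ping(9) = pong(8)
pong(8) = ping(7)
ping(7) = pong(6)
pong(6) = ping(5)
ping(5) = pong(4)
pong(4) = ping(3)
ping(3) = pong(2)
pong(2) = ping(1)
ping(1) = pong(0)
pong(0) = 0  (base case)
Result: 0

0


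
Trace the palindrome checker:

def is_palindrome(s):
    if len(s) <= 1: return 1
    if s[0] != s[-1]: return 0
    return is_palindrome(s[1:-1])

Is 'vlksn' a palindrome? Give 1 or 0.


is_palindrome('vlksn'): s[0]='v' != s[-1]='n' -> return 0
Result: 0 (not a palindrome)

0


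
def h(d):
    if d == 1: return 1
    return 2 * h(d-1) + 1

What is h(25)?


h(25) = 2 * h(24) + 1
h(24) = 2 * h(23) + 1
h(23) = 2 * h(22) + 1
h(22) = 2 * h(21) + 1
h(21) = 2 * h(20) + 1
h(20) = 2 * h(19) + 1
h(19) = 2 * h(18) + 1
h(18) = 2 * h(17) + 1
h(17) = 2 * h(16) + 1
h(16) = 2 * h(15) + 1
h(15) = 2 * h(14) + 1
h(14) = 2 * h(13) + 1
h(13) = 2 * h(12) + 1
h(12) = 2 * h(11) + 1
h(11) = 2 * h(10) + 1
h(10) = 2 * h(9) + 1
h(9) = 2 * h(8) + 1
h(8) = 2 * h(7) + 1
h(7) = 2 * h(6) + 1
h(6) = 2 * h(5) + 1
h(5) = 2 * h(4) + 1
h(4) = 2 * h(3) + 1
h(3) = 2 * h(2) + 1
h(2) = 2 * h(1) + 1
h(1) = 1  (base case)
h(2) = 2 * 1 + 1 = 3
h(3) = 2 * 3 + 1 = 7
h(4) = 2 * 7 + 1 = 15
h(5) = 2 * 15 + 1 = 31
h(6) = 2 * 31 + 1 = 63
h(7) = 2 * 63 + 1 = 127
h(8) = 2 * 127 + 1 = 255
h(9) = 2 * 255 + 1 = 511
h(10) = 2 * 511 + 1 = 1023
h(11) = 2 * 1023 + 1 = 2047
h(12) = 2 * 2047 + 1 = 4095
h(13) = 2 * 4095 + 1 = 8191
h(14) = 2 * 8191 + 1 = 16383
h(15) = 2 * 16383 + 1 = 32767
h(16) = 2 * 32767 + 1 = 65535
h(17) = 2 * 65535 + 1 = 131071
h(18) = 2 * 131071 + 1 = 262143
h(19) = 2 * 262143 + 1 = 524287
h(20) = 2 * 524287 + 1 = 1048575
h(21) = 2 * 1048575 + 1 = 2097151
h(22) = 2 * 2097151 + 1 = 4194303
h(23) = 2 * 4194303 + 1 = 8388607
h(24) = 2 * 8388607 + 1 = 16777215
h(25) = 2 * 16777215 + 1 = 33554431

33554431


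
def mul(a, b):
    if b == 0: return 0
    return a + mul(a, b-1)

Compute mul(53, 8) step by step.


mul(53, 8) = 53 + mul(53, 7)
mul(53, 7) = 53 + mul(53, 6)
mul(53, 6) = 53 + mul(53, 5)
mul(53, 5) = 53 + mul(53, 4)
mul(53, 4) = 53 + mul(53, 3)
mul(53, 3) = 53 + mul(53, 2)
mul(53, 2) = 53 + mul(53, 1)
mul(53, 1) = 53 + mul(53, 0)
mul(53, 0) = 0  (base case)
Total: 53 + 53 + 53 + 53 + 53 + 53 + 53 + 53 + 0 = 424

424


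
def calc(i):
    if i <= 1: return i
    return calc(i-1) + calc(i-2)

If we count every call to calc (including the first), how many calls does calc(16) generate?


Let C(n) = total calls for calc(n)
C(0) = 1, C(1) = 1
C(2) = 1 + C(1) + C(0) = 1 + 1 + 1 = 3
C(3) = 1 + C(2) + C(1) = 1 + 3 + 1 = 5
C(4) = 1 + C(3) + C(2) = 1 + 5 + 3 = 9
C(5) = 1 + C(4) + C(3) = 1 + 9 + 5 = 15
C(6) = 1 + C(5) + C(4) = 1 + 15 + 9 = 25
C(7) = 1 + C(6) + C(5) = 1 + 25 + 15 = 41
C(8) = 1 + C(7) + C(6) = 1 + 41 + 25 = 67
C(9) = 1 + C(8) + C(7) = 1 + 67 + 41 = 109
C(10) = 1 + C(9) + C(8) = 1 + 109 + 67 = 177
C(11) = 1 + C(10) + C(9) = 1 + 177 + 109 = 287
C(12) = 1 + C(11) + C(10) = 1 + 287 + 177 = 465
C(13) = 1 + C(12) + C(11) = 1 + 465 + 287 = 753
C(14) = 1 + C(13) + C(12) = 1 + 753 + 465 = 1219
C(15) = 1 + C(14) + C(13) = 1 + 1219 + 753 = 1973
C(16) = 1 + C(15) + C(14) = 1 + 1973 + 1219 = 3193

3193


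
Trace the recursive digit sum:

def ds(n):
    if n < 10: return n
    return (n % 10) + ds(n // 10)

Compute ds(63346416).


ds(63346416) = 6 + ds(6334641)
ds(6334641) = 1 + ds(633464)
ds(633464) = 4 + ds(63346)
ds(63346) = 6 + ds(6334)
ds(6334) = 4 + ds(633)
ds(633) = 3 + ds(63)
ds(63) = 3 + ds(6)
ds(6) = 6  (base case)
Total: 6 + 1 + 4 + 6 + 4 + 3 + 3 + 6 = 33

33


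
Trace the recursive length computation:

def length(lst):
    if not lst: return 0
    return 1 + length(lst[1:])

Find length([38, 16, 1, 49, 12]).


length([38, 16, 1, 49, 12]) = 1 + length([16, 1, 49, 12])
length([16, 1, 49, 12]) = 1 + length([1, 49, 12])
length([1, 49, 12]) = 1 + length([49, 12])
length([49, 12]) = 1 + length([12])
length([12]) = 1 + length([])
length([]) = 0  (base case)
Unwinding: 1 + 1 + 1 + 1 + 1 + 0 = 5

5


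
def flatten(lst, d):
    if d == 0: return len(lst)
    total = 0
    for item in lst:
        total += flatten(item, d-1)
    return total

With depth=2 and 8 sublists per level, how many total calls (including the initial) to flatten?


At depth 0 (root): 1 call
At depth 1: each of 1 parents calls flatten on 8 children = 8 calls
At depth 2: each of 8 parents calls flatten on 8 children = 64 calls
Total: 1 + 8 + 64 = 73

73


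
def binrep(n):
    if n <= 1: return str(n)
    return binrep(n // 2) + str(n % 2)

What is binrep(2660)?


binrep(2660) = binrep(1330) + '0'
binrep(1330) = binrep(665) + '0'
binrep(665) = binrep(332) + '1'
binrep(332) = binrep(166) + '0'
binrep(166) = binrep(83) + '0'
binrep(83) = binrep(41) + '1'
binrep(41) = binrep(20) + '1'
binrep(20) = binrep(10) + '0'
binrep(10) = binrep(5) + '0'
binrep(5) = binrep(2) + '1'
binrep(2) = binrep(1) + '0'
binrep(1) = '1'  (base case)
Concatenating: '1' + '0' + '1' + '0' + '0' + '1' + '1' + '0' + '0' + '1' + '0' + '0' = '101001100100'

101001100100


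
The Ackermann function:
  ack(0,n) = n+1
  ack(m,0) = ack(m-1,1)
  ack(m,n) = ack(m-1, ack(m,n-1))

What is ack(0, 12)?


ack(0, 12) = 13
Result: ack(0, 12) = 13

13


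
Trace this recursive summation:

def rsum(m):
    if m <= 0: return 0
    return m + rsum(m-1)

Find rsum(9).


rsum(9)
= 9 + 8 + 7 + 6 + 5 + 4 + 3 + 2 + 1 + rsum(0)
= 9 + 8 + 7 + 6 + 5 + 4 + 3 + 2 + 1 + 0
= 45

45


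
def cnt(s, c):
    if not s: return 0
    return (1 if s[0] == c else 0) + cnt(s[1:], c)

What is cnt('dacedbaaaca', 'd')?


s[0]='d' == 'd' -> 1
s[0]='a' != 'd' -> 0
s[0]='c' != 'd' -> 0
s[0]='e' != 'd' -> 0
s[0]='d' == 'd' -> 1
s[0]='b' != 'd' -> 0
s[0]='a' != 'd' -> 0
s[0]='a' != 'd' -> 0
s[0]='a' != 'd' -> 0
s[0]='c' != 'd' -> 0
s[0]='a' != 'd' -> 0
Sum: 1 + 0 + 0 + 0 + 1 + 0 + 0 + 0 + 0 + 0 + 0 = 2

2


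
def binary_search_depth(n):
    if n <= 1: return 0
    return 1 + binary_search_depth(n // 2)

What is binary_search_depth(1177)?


1177 / 2 = 588
588 / 2 = 294
294 / 2 = 147
147 / 2 = 73
73 / 2 = 36
36 / 2 = 18
18 / 2 = 9
9 / 2 = 4
4 / 2 = 2
2 / 2 = 1
Reached 1 after 10 halvings

10


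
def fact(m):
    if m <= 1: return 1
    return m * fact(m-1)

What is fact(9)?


fact(9)
= 9 * fact(8)
= 9 * 8 * fact(7)
= 9 * 8 * 7 * fact(6)
= 9 * 8 * 7 * 6 * fact(5)
= 9 * 8 * 7 * 6 * 5 * fact(4)
= 9 * 8 * 7 * 6 * 5 * 4 * fact(3)
= 9 * 8 * 7 * 6 * 5 * 4 * 3 * fact(2)
= 9 * 8 * 7 * 6 * 5 * 4 * 3 * 2 * fact(1)
= 9 * 8 * 7 * 6 * 5 * 4 * 3 * 2 * 1
= 362880

362880


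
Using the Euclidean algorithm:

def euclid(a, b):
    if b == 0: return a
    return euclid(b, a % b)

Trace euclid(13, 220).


euclid(13, 220) = euclid(220, 13)
euclid(220, 13) = euclid(13, 12)
euclid(13, 12) = euclid(12, 1)
euclid(12, 1) = euclid(1, 0)
euclid(1, 0) = 1  (base case)

1


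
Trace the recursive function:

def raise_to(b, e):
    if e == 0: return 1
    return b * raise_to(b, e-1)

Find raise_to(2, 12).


raise_to(2, 12)
= 2 * raise_to(2, 11)
= 2 * 2 * raise_to(2, 10)
= 2 * 2 * 2 * raise_to(2, 9)
= 2 * 2 * 2 * 2 * raise_to(2, 8)
= 2 * 2 * 2 * 2 * 2 * raise_to(2, 7)
= 2 * 2 * 2 * 2 * 2 * 2 * raise_to(2, 6)
= 2 * 2 * 2 * 2 * 2 * 2 * 2 * raise_to(2, 5)
= 2 * 2 * 2 * 2 * 2 * 2 * 2 * 2 * raise_to(2, 4)
= 2 * 2 * 2 * 2 * 2 * 2 * 2 * 2 * 2 * raise_to(2, 3)
= 2 * 2 * 2 * 2 * 2 * 2 * 2 * 2 * 2 * 2 * raise_to(2, 2)
= 2 * 2 * 2 * 2 * 2 * 2 * 2 * 2 * 2 * 2 * 2 * raise_to(2, 1)
= 2 * 2 * 2 * 2 * 2 * 2 * 2 * 2 * 2 * 2 * 2 * 2 * raise_to(2, 0)
= 2 * 2 * 2 * 2 * 2 * 2 * 2 * 2 * 2 * 2 * 2 * 2 * 1
= 4096

4096


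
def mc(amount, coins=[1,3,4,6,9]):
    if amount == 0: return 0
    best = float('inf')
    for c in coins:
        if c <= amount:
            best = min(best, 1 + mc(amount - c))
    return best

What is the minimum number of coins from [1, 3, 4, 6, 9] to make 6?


Building up with DP:
mc(0) = 0
mc(1) = min(1+mc(0)=1+0=1) = 1
mc(2) = min(1+mc(1)=1+1=2) = 2
mc(3) = min(1+mc(2)=1+2=3, 1+mc(0)=1+0=1) = 1
mc(4) = min(1+mc(3)=1+1=2, 1+mc(1)=1+1=2, 1+mc(0)=1+0=1) = 1
mc(5) = min(1+mc(4)=1+1=2, 1+mc(2)=1+2=3, 1+mc(1)=1+1=2) = 2
mc(6) = min(1+mc(5)=1+2=3, 1+mc(3)=1+1=2, 1+mc(2)=1+2=3, 1+mc(0)=1+0=1) = 1

1


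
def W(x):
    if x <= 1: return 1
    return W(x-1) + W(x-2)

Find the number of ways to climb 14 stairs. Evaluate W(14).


Building up from base cases:
W(0) = 1
W(1) = 1
W(2) = W(1) + W(0) = 1 + 1 = 2
W(3) = W(2) + W(1) = 2 + 1 = 3
W(4) = W(3) + W(2) = 3 + 2 = 5
W(5) = W(4) + W(3) = 5 + 3 = 8
W(6) = W(5) + W(4) = 8 + 5 = 13
W(7) = W(6) + W(5) = 13 + 8 = 21
W(8) = W(7) + W(6) = 21 + 13 = 34
W(9) = W(8) + W(7) = 34 + 21 = 55
W(10) = W(9) + W(8) = 55 + 34 = 89
W(11) = W(10) + W(9) = 89 + 55 = 144
W(12) = W(11) + W(10) = 144 + 89 = 233
W(13) = W(12) + W(11) = 233 + 144 = 377
W(14) = W(13) + W(12) = 377 + 233 = 610

610


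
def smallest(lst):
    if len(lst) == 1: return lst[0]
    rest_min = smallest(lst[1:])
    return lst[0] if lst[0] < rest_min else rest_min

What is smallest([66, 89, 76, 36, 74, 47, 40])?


smallest([66, 89, 76, 36, 74, 47, 40]): compare 66 with smallest([89, 76, 36, 74, 47, 40])
smallest([89, 76, 36, 74, 47, 40]): compare 89 with smallest([76, 36, 74, 47, 40])
smallest([76, 36, 74, 47, 40]): compare 76 with smallest([36, 74, 47, 40])
smallest([36, 74, 47, 40]): compare 36 with smallest([74, 47, 40])
smallest([74, 47, 40]): compare 74 with smallest([47, 40])
smallest([47, 40]): compare 47 with smallest([40])
smallest([40]) = 40  (base case)
Compare 47 with 40 -> 40
Compare 74 with 40 -> 40
Compare 36 with 40 -> 36
Compare 76 with 36 -> 36
Compare 89 with 36 -> 36
Compare 66 with 36 -> 36

36


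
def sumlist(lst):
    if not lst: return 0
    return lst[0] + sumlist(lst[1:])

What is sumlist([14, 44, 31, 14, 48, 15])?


sumlist([14, 44, 31, 14, 48, 15]) = 14 + sumlist([44, 31, 14, 48, 15])
sumlist([44, 31, 14, 48, 15]) = 44 + sumlist([31, 14, 48, 15])
sumlist([31, 14, 48, 15]) = 31 + sumlist([14, 48, 15])
sumlist([14, 48, 15]) = 14 + sumlist([48, 15])
sumlist([48, 15]) = 48 + sumlist([15])
sumlist([15]) = 15 + sumlist([])
sumlist([]) = 0  (base case)
Total: 14 + 44 + 31 + 14 + 48 + 15 + 0 = 166

166


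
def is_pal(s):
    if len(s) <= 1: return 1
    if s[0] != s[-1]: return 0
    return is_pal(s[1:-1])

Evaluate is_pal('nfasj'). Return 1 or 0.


is_pal('nfasj'): s[0]='n' != s[-1]='j' -> return 0
Result: 0 (not a palindrome)

0


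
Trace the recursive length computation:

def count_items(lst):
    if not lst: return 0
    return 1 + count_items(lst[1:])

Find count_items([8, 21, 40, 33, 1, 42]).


count_items([8, 21, 40, 33, 1, 42]) = 1 + count_items([21, 40, 33, 1, 42])
count_items([21, 40, 33, 1, 42]) = 1 + count_items([40, 33, 1, 42])
count_items([40, 33, 1, 42]) = 1 + count_items([33, 1, 42])
count_items([33, 1, 42]) = 1 + count_items([1, 42])
count_items([1, 42]) = 1 + count_items([42])
count_items([42]) = 1 + count_items([])
count_items([]) = 0  (base case)
Unwinding: 1 + 1 + 1 + 1 + 1 + 1 + 0 = 6

6


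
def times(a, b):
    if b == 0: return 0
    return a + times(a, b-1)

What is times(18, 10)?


times(18, 10) = 18 + times(18, 9)
times(18, 9) = 18 + times(18, 8)
times(18, 8) = 18 + times(18, 7)
times(18, 7) = 18 + times(18, 6)
times(18, 6) = 18 + times(18, 5)
times(18, 5) = 18 + times(18, 4)
times(18, 4) = 18 + times(18, 3)
times(18, 3) = 18 + times(18, 2)
times(18, 2) = 18 + times(18, 1)
times(18, 1) = 18 + times(18, 0)
times(18, 0) = 0  (base case)
Total: 18 + 18 + 18 + 18 + 18 + 18 + 18 + 18 + 18 + 18 + 0 = 180

180
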